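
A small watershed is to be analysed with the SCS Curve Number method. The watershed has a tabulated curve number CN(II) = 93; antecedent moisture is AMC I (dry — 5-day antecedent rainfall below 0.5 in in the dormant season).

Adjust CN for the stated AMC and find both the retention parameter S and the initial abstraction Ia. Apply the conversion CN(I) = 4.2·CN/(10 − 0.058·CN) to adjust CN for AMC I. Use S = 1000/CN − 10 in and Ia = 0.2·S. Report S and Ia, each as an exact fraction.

CN(I) from CN(II)=93: (4.2·93)/(10 − 0.058·93) = 27900/329 ≈ 84.802
Max retention: S = 1000/(27900/329) − 10 = 500/279 in (≈ 1.792 in)
Initial abstraction Ia = S/5 = (500/279)/5 = 100/279 ≈ 0.358 in

S = 500/279 in ≈ 1.792 in; Ia = 100/279 in ≈ 0.358 in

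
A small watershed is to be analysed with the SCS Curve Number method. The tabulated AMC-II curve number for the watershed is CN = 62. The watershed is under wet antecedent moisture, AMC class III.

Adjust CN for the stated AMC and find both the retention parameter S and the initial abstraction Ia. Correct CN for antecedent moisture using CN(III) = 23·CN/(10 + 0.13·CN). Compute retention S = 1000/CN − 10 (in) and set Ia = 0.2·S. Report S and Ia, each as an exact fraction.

Adjust CN=62 to AMC III: 23·62/(10 + 0.13·62) → 1426 ÷ (903/50) = 71300/903 ≈ 78.959
Max retention: S = 1000/(71300/903) − 10 = 1900/713 in (≈ 2.665 in)
Ia = 0.2S: 0.2·2.665 = 0.533 in (exactly 380/713)

S = 1900/713 in ≈ 2.665 in; Ia = 380/713 in ≈ 0.533 in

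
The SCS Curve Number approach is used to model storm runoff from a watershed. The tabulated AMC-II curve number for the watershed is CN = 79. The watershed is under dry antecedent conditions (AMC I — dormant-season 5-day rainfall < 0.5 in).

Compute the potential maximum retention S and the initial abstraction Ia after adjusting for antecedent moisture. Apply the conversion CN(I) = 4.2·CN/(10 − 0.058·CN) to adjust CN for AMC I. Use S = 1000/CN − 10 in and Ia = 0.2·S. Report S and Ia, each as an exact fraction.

Adjust CN=79 to AMC I: 4.2·79/(10 − 0.058·79) → (1659/5) ÷ (2709/500) = 7900/129 ≈ 61.240
Retention S: 1000/CN − 10 with CN=61.240 → S = 500/79 ≈ 6.329 in
Ia = 0.2S: 0.2·6.329 = 1.266 in (exactly 100/79)

S = 500/79 in ≈ 6.329 in; Ia = 100/79 in ≈ 1.266 in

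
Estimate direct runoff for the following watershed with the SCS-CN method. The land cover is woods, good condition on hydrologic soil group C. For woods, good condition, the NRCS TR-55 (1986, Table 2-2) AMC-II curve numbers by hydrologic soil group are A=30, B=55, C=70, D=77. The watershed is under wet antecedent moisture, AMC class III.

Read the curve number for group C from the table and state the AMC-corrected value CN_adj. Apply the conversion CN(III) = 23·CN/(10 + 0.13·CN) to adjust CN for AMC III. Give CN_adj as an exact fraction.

CN_adj = 16100/191 ≈ 84.293

NRCS table: woods, good condition, soil group C → CN(II) = 70
Adjust CN=70 to AMC III: 23·70/(10 + 0.13·70) → 1610 ÷ (191/10) = 16100/191 ≈ 84.293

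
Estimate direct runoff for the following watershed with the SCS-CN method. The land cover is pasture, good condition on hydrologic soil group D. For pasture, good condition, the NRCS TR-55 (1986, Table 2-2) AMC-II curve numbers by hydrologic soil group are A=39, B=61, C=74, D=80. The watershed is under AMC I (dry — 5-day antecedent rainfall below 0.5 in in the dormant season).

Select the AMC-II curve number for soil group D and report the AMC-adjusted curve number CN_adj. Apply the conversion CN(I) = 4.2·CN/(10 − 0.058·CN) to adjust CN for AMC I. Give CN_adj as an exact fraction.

NRCS table: pasture, good condition, soil group D → CN(II) = 80
Adjust CN=80 to AMC I: 4.2·80/(10 − 0.058·80) → 336 ÷ (134/25) = 4200/67 ≈ 62.687

CN_adj = 4200/67 ≈ 62.687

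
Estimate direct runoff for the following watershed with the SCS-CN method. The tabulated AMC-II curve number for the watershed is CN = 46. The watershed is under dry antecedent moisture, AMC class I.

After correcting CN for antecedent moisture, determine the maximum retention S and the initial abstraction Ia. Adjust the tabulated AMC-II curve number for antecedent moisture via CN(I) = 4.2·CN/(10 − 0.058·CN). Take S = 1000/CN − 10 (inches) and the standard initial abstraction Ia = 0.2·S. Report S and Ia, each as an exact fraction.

Adjust CN=46 to AMC I: 4.2·46/(10 − 0.058·46) → (966/5) ÷ (1833/250) = 16100/611 ≈ 26.350
Retention S: 1000/CN − 10 with CN=26.350 → S = 4500/161 ≈ 27.950 in
Ia = 0.2S: 0.2·27.950 = 5.590 in (exactly 900/161)

S = 4500/161 in ≈ 27.950 in; Ia = 900/161 in ≈ 5.590 in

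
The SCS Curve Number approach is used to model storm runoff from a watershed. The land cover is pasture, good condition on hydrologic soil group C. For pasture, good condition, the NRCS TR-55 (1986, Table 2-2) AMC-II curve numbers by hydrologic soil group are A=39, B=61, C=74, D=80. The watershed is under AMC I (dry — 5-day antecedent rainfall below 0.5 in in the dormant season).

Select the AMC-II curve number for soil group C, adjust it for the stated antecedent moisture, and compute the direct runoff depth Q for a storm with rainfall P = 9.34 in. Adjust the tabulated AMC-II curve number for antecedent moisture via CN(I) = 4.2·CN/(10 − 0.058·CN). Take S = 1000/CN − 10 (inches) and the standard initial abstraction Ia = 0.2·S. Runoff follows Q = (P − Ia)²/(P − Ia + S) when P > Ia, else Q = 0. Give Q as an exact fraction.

Q = 88719983881/24198072150 in ≈ 3.666 in

NRCS table: pasture, good condition, soil group C → CN(II) = 74
Adjust CN=74 to AMC I: 4.2·74/(10 − 0.058·74) → (1554/5) ÷ (1427/250) = 77700/1427 ≈ 54.450
S = 1000/(77700/1427) − 10 = 6500/777 in ≈ 8.366 in
Initial abstraction Ia = S/5 = (6500/777)/5 = 1300/777 ≈ 1.673 in
Excess rainfall: 9.340 − 1.673 = 7.667 in; P > Ia so Q > 0
Q: (297859/38850)² ÷ (622859/38850) = 88719983881/24198072150 in (≈ 3.666 in)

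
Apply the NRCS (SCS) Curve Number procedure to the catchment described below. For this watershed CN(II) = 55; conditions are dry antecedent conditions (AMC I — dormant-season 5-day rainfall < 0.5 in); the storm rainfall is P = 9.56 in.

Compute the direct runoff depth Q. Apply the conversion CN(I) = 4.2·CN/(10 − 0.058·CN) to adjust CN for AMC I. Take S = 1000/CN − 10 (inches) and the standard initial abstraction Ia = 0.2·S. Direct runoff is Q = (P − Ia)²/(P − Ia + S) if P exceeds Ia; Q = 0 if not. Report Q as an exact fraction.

Q = 118875409/93175775 in ≈ 1.276 in

Adjust CN=55 to AMC I: 4.2·55/(10 − 0.058·55) → 231 ÷ (681/100) = 7700/227 ≈ 33.921
Retention S: 1000/CN − 10 with CN=33.921 → S = 1500/77 ≈ 19.481 in
Initial abstraction Ia = S/5 = (1500/77)/5 = 300/77 ≈ 3.896 in
Excess rainfall: 9.560 − 3.896 = 5.664 in; P > Ia so Q > 0
Q: (10903/1925)² ÷ (48403/1925) = 118875409/93175775 in (≈ 1.276 in)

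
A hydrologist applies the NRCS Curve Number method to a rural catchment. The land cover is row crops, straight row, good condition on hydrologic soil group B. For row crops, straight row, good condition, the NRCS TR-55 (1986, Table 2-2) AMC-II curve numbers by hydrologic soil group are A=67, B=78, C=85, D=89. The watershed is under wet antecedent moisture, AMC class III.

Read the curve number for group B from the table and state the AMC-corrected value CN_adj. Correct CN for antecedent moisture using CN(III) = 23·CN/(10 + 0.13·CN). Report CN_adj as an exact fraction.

NRCS table: row crops, straight row, good condition, soil group B → CN(II) = 78
Wet (AMC III): CN(III) = 23·78/(10 + 0.13·78) = 1794/(1007/50) = 89700/1007 ≈ 89.076

CN_adj = 89700/1007 ≈ 89.076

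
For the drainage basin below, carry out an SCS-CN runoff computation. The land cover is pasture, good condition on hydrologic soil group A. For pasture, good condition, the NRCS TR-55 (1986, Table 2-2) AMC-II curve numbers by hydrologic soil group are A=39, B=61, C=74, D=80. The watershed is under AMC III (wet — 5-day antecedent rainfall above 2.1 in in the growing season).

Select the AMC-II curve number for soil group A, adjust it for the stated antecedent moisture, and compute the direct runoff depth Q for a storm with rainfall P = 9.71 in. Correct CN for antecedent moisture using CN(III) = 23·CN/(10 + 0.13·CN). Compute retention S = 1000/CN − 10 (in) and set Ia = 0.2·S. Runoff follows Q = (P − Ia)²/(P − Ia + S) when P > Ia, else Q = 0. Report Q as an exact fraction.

NRCS table: pasture, good condition, soil group A → CN(II) = 39
Adjust CN=39 to AMC III: 23·39/(10 + 0.13·39) → 897 ÷ (1507/100) = 89700/1507 ≈ 59.522
S = 1000/(89700/1507) − 10 = 6100/897 in ≈ 6.800 in
Initial abstraction Ia = S/5 = (6100/897)/5 = 1220/897 ≈ 1.360 in
P − Ia = 9.710 − 1.360 = 748987/89700 ≈ 8.350 in (> 0, runoff occurs)
Q: (748987/89700)² ÷ (1358987/89700) = 560981526169/121901133900 in (≈ 4.602 in)

Q = 560981526169/121901133900 in ≈ 4.602 in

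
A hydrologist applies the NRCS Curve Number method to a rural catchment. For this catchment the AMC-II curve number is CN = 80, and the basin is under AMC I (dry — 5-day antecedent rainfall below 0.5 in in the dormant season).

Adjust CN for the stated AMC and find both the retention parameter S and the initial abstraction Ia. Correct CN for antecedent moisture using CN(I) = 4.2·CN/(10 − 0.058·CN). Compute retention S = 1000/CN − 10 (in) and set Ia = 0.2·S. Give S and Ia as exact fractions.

S = 125/21 in ≈ 5.952 in; Ia = 25/21 in ≈ 1.190 in

Dry (AMC I): CN(I) = 4.2·80/(10 − 0.058·80) = 336/(134/25) = 4200/67 ≈ 62.687
S = 1000/(4200/67) − 10 = 125/21 in ≈ 5.952 in
Ia = 0.2·(125/21) = 25/21 in ≈ 1.190 in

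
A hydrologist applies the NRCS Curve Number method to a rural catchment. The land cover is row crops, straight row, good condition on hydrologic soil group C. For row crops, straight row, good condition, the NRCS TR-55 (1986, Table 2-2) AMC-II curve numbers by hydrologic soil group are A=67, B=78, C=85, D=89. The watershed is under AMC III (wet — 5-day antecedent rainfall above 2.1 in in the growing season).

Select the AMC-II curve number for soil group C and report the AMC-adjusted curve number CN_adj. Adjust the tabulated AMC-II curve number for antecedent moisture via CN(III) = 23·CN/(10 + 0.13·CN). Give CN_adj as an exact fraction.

NRCS table: row crops, straight row, good condition, soil group C → CN(II) = 85
Wet (AMC III): CN(III) = 23·85/(10 + 0.13·85) = 1955/(421/20) = 39100/421 ≈ 92.874

CN_adj = 39100/421 ≈ 92.874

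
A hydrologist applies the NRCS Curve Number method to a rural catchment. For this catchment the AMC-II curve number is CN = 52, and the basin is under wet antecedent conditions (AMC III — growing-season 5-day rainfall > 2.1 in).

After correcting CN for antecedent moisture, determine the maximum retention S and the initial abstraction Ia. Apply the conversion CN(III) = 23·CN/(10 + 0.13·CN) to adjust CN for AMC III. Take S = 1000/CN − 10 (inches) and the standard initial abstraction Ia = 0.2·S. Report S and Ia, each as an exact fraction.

Wet (AMC III): CN(III) = 23·52/(10 + 0.13·52) = 1196/(419/25) = 29900/419 ≈ 71.360
Retention S: 1000/CN − 10 with CN=71.360 → S = 1200/299 ≈ 4.013 in
Initial abstraction Ia = S/5 = (1200/299)/5 = 240/299 ≈ 0.803 in

S = 1200/299 in ≈ 4.013 in; Ia = 240/299 in ≈ 0.803 in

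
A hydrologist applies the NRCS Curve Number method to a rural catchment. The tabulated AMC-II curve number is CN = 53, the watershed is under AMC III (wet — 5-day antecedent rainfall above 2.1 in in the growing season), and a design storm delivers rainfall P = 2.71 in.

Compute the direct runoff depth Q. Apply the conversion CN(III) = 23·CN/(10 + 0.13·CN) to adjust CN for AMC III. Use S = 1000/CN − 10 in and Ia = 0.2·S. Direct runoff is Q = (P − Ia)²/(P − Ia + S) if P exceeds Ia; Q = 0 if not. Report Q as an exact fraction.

Q = 55860849801/86103943100 in ≈ 0.649 in

CN(III) from CN(II)=53: (23·53)/(10 + 0.13·53) = 121900/1689 ≈ 72.173
Retention S: 1000/CN − 10 with CN=72.173 → S = 4700/1219 ≈ 3.856 in
Ia = 0.2·(4700/1219) = 940/1219 in ≈ 0.771 in
P − Ia = 2.710 − 0.771 = 236349/121900 ≈ 1.939 in (> 0, runoff occurs)
Q: (236349/121900)² ÷ (706349/121900) = 55860849801/86103943100 in (≈ 0.649 in)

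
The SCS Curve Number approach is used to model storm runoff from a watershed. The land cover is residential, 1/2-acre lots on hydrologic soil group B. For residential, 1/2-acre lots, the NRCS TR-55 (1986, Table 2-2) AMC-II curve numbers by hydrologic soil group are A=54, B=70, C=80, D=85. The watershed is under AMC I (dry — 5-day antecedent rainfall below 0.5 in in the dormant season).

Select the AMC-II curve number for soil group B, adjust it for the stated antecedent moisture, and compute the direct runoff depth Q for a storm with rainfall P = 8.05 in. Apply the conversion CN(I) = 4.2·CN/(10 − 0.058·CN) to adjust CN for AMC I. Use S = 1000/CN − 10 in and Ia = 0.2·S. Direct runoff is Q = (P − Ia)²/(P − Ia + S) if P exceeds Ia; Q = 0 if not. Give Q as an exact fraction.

NRCS table: residential, 1/2-acre lots, soil group B → CN(II) = 70
CN(I) from CN(II)=70: (4.2·70)/(10 − 0.058·70) = 4900/99 ≈ 49.495
S = 1000/(4900/99) − 10 = 500/49 in ≈ 10.204 in
Ia = 0.2S: 0.2·10.204 = 2.041 in (exactly 100/49)
Since P=8.050 > Ia=2.041: effective rainfall P−Ia = 5889/980 in
Q: (5889/980)² ÷ (15889/980) = 34680321/15571220 in (≈ 2.227 in)

Q = 34680321/15571220 in ≈ 2.227 in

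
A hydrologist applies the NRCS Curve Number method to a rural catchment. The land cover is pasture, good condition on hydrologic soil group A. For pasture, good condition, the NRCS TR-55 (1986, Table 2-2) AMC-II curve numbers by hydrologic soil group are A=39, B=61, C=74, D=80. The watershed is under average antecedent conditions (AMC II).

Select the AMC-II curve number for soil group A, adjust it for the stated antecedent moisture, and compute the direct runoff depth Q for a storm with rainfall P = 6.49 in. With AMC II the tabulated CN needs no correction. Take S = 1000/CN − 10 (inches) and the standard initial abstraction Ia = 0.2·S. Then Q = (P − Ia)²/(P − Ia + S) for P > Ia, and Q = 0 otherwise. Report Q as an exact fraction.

NRCS table: pasture, good condition, soil group A → CN(II) = 39
AMC II — tabulated CN = 39 applies directly.
Max retention: S = 1000/39 − 10 = 610/39 in (≈ 15.641 in)
Ia = 0.2S: 0.2·15.641 = 3.128 in (exactly 122/39)
P − Ia = 6.490 − 3.128 = 13111/3900 ≈ 3.362 in (> 0, runoff occurs)
Q: (13111/3900)² ÷ (74111/3900) = 171898321/289032900 in (≈ 0.595 in)

Q = 171898321/289032900 in ≈ 0.595 in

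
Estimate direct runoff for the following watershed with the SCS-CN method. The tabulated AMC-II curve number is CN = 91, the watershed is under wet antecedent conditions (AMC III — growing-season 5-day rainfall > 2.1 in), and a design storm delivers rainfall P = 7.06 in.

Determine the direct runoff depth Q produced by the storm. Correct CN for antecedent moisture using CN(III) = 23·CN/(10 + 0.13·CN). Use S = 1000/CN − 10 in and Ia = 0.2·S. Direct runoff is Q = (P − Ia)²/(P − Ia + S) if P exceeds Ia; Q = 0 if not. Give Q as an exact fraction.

CN(III) from CN(II)=91: (23·91)/(10 + 0.13·91) = 209300/2183 ≈ 95.877
Max retention: S = 1000/(209300/2183) − 10 = 900/2093 in (≈ 0.430 in)
Ia = 0.2·(900/2093) = 180/2093 in ≈ 0.086 in
Excess rainfall: 7.060 − 0.086 = 6.974 in; P > Ia so Q > 0
Q: (729829/104650)² ÷ (774829/104650) = 532650369241/81085854850 in (≈ 6.569 in)

Q = 532650369241/81085854850 in ≈ 6.569 in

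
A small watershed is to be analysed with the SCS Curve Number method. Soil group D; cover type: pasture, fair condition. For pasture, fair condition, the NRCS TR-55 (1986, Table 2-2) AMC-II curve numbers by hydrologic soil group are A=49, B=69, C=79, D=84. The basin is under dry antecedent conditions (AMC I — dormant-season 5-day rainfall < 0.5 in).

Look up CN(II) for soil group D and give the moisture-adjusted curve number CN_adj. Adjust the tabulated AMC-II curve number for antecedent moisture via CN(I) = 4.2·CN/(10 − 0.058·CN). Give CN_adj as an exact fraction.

CN_adj = 44100/641 ≈ 68.799

NRCS table: pasture, fair condition, soil group D → CN(II) = 84
Adjust CN=84 to AMC I: 4.2·84/(10 − 0.058·84) → (1764/5) ÷ (641/125) = 44100/641 ≈ 68.799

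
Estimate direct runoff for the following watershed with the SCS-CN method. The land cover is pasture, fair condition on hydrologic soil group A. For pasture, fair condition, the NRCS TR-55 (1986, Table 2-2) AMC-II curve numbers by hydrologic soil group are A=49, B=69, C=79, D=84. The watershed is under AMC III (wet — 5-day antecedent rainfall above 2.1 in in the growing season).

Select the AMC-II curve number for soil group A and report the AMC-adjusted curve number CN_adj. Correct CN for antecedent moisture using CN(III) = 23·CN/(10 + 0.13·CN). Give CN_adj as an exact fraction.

CN_adj = 112700/1637 ≈ 68.845

NRCS table: pasture, fair condition, soil group A → CN(II) = 49
Adjust CN=49 to AMC III: 23·49/(10 + 0.13·49) → 1127 ÷ (1637/100) = 112700/1637 ≈ 68.845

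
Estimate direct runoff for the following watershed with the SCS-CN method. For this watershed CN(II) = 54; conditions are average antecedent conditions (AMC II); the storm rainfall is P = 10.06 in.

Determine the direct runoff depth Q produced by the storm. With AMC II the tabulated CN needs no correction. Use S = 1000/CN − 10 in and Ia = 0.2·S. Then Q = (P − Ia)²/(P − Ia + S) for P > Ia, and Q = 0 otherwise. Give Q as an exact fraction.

Q = 127260961/30754350 in ≈ 4.138 in

Average conditions: CN = 54 (no AMC adjustment).
Max retention: S = 1000/54 − 10 = 230/27 in (≈ 8.519 in)
Ia = 0.2S: 0.2·8.519 = 1.704 in (exactly 46/27)
P − Ia = 10.060 − 1.704 = 11281/1350 ≈ 8.356 in (> 0, runoff occurs)
Q: (11281/1350)² ÷ (22781/1350) = 127260961/30754350 in (≈ 4.138 in)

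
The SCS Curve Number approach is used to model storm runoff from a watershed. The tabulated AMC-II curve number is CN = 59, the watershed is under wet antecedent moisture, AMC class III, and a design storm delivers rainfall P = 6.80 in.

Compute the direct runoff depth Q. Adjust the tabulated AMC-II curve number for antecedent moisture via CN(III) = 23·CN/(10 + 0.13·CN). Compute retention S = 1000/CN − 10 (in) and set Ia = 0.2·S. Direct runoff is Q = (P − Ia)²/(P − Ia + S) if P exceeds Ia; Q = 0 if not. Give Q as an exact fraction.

Adjust CN=59 to AMC III: 23·59/(10 + 0.13·59) → 1357 ÷ (1767/100) = 135700/1767 ≈ 76.797
Retention S: 1000/CN − 10 with CN=76.797 → S = 4100/1357 ≈ 3.021 in
Initial abstraction Ia = S/5 = (4100/1357)/5 = 820/1357 ≈ 0.604 in
Excess rainfall: 6.800 − 0.604 = 6.196 in; P > Ia so Q > 0
Q = (42038/6785)²/((42038/6785) + 4100/1357) = (1767193444/46036225)/(62538/6785) = 883596722/212160165 in ≈ 4.165 in

Q = 883596722/212160165 in ≈ 4.165 in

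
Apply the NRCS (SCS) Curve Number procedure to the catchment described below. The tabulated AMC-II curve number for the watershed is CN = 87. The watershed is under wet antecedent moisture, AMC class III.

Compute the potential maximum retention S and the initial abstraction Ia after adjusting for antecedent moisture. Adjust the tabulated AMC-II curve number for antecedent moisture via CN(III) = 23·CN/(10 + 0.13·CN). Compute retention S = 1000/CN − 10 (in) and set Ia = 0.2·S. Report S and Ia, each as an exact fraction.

S = 1300/2001 in ≈ 0.650 in; Ia = 260/2001 in ≈ 0.130 in

Wet (AMC III): CN(III) = 23·87/(10 + 0.13·87) = 2001/(2131/100) = 200100/2131 ≈ 93.900
Max retention: S = 1000/(200100/2131) − 10 = 1300/2001 in (≈ 0.650 in)
Ia = 0.2S: 0.2·0.650 = 0.130 in (exactly 260/2001)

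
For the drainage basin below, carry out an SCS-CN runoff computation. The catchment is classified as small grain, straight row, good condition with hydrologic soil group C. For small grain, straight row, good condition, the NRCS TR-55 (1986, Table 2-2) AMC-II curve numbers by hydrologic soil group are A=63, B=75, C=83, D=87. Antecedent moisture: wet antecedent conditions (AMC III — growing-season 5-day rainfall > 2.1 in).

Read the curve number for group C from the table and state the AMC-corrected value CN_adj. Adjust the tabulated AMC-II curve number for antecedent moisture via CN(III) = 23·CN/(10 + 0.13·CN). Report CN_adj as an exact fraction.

NRCS table: small grain, straight row, good condition, soil group C → CN(II) = 83
Adjust CN=83 to AMC III: 23·83/(10 + 0.13·83) → 1909 ÷ (2079/100) = 190900/2079 ≈ 91.823

CN_adj = 190900/2079 ≈ 91.823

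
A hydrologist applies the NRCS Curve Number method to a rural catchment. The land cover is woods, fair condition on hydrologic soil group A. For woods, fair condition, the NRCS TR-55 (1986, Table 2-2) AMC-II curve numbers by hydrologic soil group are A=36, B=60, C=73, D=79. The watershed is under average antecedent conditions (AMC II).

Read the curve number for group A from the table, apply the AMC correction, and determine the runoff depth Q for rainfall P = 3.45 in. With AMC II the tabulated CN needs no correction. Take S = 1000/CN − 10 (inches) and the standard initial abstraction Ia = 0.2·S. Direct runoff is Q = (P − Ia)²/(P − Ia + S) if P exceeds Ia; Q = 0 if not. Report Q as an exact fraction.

Q = 0 in ≈ 0.000 in

NRCS table: woods, fair condition, soil group A → CN(II) = 36
CN(II) = 36; AMC II needs no correction.
Retention S: 1000/CN − 10 with CN=36.000 → S = 160/9 ≈ 17.778 in
Initial abstraction Ia = S/5 = (160/9)/5 = 32/9 ≈ 3.556 in
P = 3.450 ≤ Ia = 3.556 in: entire storm abstracted, Q = 0.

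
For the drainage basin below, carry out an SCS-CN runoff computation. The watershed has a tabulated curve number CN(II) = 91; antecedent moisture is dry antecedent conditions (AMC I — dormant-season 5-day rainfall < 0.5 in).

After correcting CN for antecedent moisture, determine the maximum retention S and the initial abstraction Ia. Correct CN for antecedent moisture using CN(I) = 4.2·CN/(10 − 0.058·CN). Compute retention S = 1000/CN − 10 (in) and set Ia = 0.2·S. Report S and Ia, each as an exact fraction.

S = 1500/637 in ≈ 2.355 in; Ia = 300/637 in ≈ 0.471 in

Adjust CN=91 to AMC I: 4.2·91/(10 − 0.058·91) → (1911/5) ÷ (2361/500) = 63700/787 ≈ 80.940
Max retention: S = 1000/(63700/787) − 10 = 1500/637 in (≈ 2.355 in)
Ia = 0.2·(1500/637) = 300/637 in ≈ 0.471 in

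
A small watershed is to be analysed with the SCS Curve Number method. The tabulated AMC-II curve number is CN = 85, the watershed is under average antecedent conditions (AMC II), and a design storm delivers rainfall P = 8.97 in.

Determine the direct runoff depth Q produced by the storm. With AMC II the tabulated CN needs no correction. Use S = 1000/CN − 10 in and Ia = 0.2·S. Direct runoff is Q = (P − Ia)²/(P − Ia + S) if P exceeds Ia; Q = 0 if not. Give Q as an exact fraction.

Q = 23843689/3333700 in ≈ 7.152 in

CN(II) = 85; AMC II needs no correction.
Max retention: S = 1000/85 − 10 = 30/17 in (≈ 1.765 in)
Initial abstraction Ia = S/5 = (30/17)/5 = 6/17 ≈ 0.353 in
P − Ia = 8.970 − 0.353 = 14649/1700 ≈ 8.617 in (> 0, runoff occurs)
Q: (14649/1700)² ÷ (17649/1700) = 23843689/3333700 in (≈ 7.152 in)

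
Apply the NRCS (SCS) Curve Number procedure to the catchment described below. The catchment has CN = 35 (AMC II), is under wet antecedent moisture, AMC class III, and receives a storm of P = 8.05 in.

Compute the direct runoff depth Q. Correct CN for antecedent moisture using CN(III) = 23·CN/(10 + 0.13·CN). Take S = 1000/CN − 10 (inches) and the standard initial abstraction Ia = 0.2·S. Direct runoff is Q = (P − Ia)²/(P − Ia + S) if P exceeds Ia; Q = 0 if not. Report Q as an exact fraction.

Wet (AMC III): CN(III) = 23·35/(10 + 0.13·35) = 805/(291/20) = 16100/291 ≈ 55.326
Max retention: S = 1000/(16100/291) − 10 = 1300/161 in (≈ 8.075 in)
Initial abstraction Ia = S/5 = (1300/161)/5 = 260/161 ≈ 1.615 in
Excess rainfall: 8.050 − 1.615 = 6.435 in; P > Ia so Q > 0
Q = (20721/3220)²/((20721/3220) + 1300/161) = (429359841/10368400)/(46721/3220) = 429359841/150441620 in ≈ 2.854 in

Q = 429359841/150441620 in ≈ 2.854 in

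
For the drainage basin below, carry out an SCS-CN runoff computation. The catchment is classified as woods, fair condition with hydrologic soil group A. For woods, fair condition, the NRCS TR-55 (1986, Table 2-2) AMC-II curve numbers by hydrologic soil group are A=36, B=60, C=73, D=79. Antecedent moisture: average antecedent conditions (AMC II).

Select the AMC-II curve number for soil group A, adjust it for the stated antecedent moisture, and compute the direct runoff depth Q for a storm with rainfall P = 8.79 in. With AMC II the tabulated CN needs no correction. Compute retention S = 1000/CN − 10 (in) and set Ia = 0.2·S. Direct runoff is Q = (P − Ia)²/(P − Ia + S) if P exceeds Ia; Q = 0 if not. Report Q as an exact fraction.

NRCS table: woods, fair condition, soil group A → CN(II) = 36
Average conditions: CN = 36 (no AMC adjustment).
Retention S: 1000/CN − 10 with CN=36.000 → S = 160/9 ≈ 17.778 in
Ia = 0.2·(160/9) = 32/9 in ≈ 3.556 in
Since P=8.790 > Ia=3.556: effective rainfall P−Ia = 4711/900 in
Runoff Q = (P−Ia)²/(P−Ia+S) = (5.234)²/(5.234+17.778) = 22193521/18639900 ≈ 1.191 in

Q = 22193521/18639900 in ≈ 1.191 in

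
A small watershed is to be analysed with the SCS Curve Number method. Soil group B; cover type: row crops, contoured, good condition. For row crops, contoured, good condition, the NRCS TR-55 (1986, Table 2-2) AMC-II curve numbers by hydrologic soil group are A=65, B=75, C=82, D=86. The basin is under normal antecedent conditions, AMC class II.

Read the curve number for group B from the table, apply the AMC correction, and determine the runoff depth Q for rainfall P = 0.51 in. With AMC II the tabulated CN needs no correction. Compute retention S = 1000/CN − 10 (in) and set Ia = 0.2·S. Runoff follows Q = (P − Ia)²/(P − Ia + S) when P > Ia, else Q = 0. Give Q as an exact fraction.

NRCS table: row crops, contoured, good condition, soil group B → CN(II) = 75
CN(II) = 75; AMC II needs no correction.
S = 1000/75 − 10 = 10/3 in ≈ 3.333 in
Ia = 0.2·(10/3) = 2/3 in ≈ 0.667 in
P = 0.510 ≤ Ia = 0.667 in: entire storm abstracted, Q = 0.

Q = 0 in ≈ 0.000 in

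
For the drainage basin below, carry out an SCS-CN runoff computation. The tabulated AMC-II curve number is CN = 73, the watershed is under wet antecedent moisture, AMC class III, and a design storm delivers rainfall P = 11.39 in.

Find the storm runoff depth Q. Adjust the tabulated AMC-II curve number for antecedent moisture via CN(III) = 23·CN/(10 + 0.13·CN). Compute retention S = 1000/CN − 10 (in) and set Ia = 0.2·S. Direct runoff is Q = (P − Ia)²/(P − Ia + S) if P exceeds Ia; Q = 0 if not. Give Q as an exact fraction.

Q = 3453579941161/357355169900 in ≈ 9.664 in

CN(III) from CN(II)=73: (23·73)/(10 + 0.13·73) = 167900/1949 ≈ 86.147
S = 1000/(167900/1949) − 10 = 2700/1679 in ≈ 1.608 in
Ia = 0.2S: 0.2·1.608 = 0.322 in (exactly 540/1679)
Since P=11.390 > Ia=0.322: effective rainfall P−Ia = 1858381/167900 in
Runoff Q = (P−Ia)²/(P−Ia+S) = (11.068)²/(11.068+1.608) = 3453579941161/357355169900 ≈ 9.664 in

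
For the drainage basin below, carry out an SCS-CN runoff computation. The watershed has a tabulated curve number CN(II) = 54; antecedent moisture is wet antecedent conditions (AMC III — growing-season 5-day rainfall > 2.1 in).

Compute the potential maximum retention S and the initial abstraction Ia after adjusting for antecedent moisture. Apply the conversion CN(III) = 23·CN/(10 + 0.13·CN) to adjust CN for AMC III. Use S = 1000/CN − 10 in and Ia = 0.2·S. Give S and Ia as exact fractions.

S = 100/27 in ≈ 3.704 in; Ia = 20/27 in ≈ 0.741 in

Adjust CN=54 to AMC III: 23·54/(10 + 0.13·54) → 1242 ÷ (851/50) = 2700/37 ≈ 72.973
Max retention: S = 1000/(2700/37) − 10 = 100/27 in (≈ 3.704 in)
Ia = 0.2S: 0.2·3.704 = 0.741 in (exactly 20/27)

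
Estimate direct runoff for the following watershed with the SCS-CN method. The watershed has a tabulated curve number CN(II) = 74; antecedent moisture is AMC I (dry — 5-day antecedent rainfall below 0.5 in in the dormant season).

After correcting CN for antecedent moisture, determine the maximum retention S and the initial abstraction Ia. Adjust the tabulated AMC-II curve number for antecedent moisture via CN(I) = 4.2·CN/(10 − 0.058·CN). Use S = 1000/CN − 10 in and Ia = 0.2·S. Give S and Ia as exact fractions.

S = 6500/777 in ≈ 8.366 in; Ia = 1300/777 in ≈ 1.673 in

Dry (AMC I): CN(I) = 4.2·74/(10 − 0.058·74) = (1554/5)/(1427/250) = 77700/1427 ≈ 54.450
Retention S: 1000/CN − 10 with CN=54.450 → S = 6500/777 ≈ 8.366 in
Ia = 0.2·(6500/777) = 1300/777 in ≈ 1.673 in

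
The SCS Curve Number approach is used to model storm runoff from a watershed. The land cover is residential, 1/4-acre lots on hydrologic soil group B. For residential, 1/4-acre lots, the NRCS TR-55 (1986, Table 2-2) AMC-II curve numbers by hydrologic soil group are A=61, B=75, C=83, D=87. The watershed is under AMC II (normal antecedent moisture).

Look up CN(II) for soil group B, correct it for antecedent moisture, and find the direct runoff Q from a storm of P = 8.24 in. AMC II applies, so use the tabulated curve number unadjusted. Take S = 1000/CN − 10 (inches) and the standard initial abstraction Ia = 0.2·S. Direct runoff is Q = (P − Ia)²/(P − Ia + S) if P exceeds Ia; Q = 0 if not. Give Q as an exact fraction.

Q = 161312/30675 in ≈ 5.259 in

NRCS table: residential, 1/4-acre lots, soil group B → CN(II) = 75
AMC II — tabulated CN = 75 applies directly.
S = 1000/75 − 10 = 10/3 in ≈ 3.333 in
Initial abstraction Ia = S/5 = (10/3)/5 = 2/3 ≈ 0.667 in
Excess rainfall: 8.240 − 0.667 = 7.573 in; P > Ia so Q > 0
Q: (568/75)² ÷ (818/75) = 161312/30675 in (≈ 5.259 in)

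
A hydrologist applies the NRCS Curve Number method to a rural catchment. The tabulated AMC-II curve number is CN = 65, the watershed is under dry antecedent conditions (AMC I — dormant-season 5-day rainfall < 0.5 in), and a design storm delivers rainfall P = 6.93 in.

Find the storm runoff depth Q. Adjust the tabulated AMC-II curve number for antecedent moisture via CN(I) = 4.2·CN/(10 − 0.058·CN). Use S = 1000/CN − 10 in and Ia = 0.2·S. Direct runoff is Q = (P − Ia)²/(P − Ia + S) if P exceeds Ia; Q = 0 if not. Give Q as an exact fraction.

Q = 289918729/261405300 in ≈ 1.109 in

Dry (AMC I): CN(I) = 4.2·65/(10 − 0.058·65) = 273/(623/100) = 3900/89 ≈ 43.820
S = 1000/(3900/89) − 10 = 500/39 in ≈ 12.821 in
Ia = 0.2·(500/39) = 100/39 in ≈ 2.564 in
Since P=6.930 > Ia=2.564: effective rainfall P−Ia = 17027/3900 in
Q = (17027/3900)²/((17027/3900) + 500/39) = (289918729/15210000)/(67027/3900) = 289918729/261405300 in ≈ 1.109 in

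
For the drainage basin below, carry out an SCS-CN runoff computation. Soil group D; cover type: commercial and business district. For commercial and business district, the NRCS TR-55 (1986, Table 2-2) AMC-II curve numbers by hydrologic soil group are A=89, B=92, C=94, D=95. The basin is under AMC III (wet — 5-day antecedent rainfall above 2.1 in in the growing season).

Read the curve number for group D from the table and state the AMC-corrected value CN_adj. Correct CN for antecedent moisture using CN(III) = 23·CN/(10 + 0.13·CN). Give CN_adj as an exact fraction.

NRCS table: commercial and business district, soil group D → CN(II) = 95
CN(III) from CN(II)=95: (23·95)/(10 + 0.13·95) = 43700/447 ≈ 97.763

CN_adj = 43700/447 ≈ 97.763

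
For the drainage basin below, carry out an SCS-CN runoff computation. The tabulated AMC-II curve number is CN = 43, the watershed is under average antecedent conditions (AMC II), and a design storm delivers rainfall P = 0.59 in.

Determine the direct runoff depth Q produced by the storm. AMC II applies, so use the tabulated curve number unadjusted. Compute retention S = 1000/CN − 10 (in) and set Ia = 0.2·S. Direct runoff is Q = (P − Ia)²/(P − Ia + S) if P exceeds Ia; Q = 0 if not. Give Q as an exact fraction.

AMC II — tabulated CN = 43 applies directly.
Max retention: S = 1000/43 − 10 = 570/43 in (≈ 13.256 in)
Initial abstraction Ia = S/5 = (570/43)/5 = 114/43 ≈ 2.651 in
P = 0.590 ≤ Ia = 2.651 in: entire storm abstracted, Q = 0.

Q = 0 in ≈ 0.000 in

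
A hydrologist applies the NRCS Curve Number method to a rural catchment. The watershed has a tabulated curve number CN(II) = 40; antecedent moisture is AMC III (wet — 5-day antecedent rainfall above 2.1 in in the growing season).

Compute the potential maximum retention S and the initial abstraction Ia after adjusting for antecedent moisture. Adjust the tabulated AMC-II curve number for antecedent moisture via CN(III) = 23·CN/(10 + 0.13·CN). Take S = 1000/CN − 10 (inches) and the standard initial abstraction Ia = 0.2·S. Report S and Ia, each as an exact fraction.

S = 150/23 in ≈ 6.522 in; Ia = 30/23 in ≈ 1.304 in

CN(III) from CN(II)=40: (23·40)/(10 + 0.13·40) = 1150/19 ≈ 60.526
S = 1000/(1150/19) − 10 = 150/23 in ≈ 6.522 in
Ia = 0.2S: 0.2·6.522 = 1.304 in (exactly 30/23)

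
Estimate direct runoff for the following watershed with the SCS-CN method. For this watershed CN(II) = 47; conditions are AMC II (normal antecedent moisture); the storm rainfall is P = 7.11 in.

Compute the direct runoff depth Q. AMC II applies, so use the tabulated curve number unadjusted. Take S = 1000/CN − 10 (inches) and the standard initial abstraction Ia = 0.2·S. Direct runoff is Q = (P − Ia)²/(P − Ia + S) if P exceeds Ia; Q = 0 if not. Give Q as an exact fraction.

Q = 520615489/356339900 in ≈ 1.461 in

CN(II) = 47; AMC II needs no correction.
S = 1000/47 − 10 = 530/47 in ≈ 11.277 in
Ia = 0.2S: 0.2·11.277 = 2.255 in (exactly 106/47)
Excess rainfall: 7.110 − 2.255 = 4.855 in; P > Ia so Q > 0
Runoff Q = (P−Ia)²/(P−Ia+S) = (4.855)²/(4.855+11.277) = 520615489/356339900 ≈ 1.461 in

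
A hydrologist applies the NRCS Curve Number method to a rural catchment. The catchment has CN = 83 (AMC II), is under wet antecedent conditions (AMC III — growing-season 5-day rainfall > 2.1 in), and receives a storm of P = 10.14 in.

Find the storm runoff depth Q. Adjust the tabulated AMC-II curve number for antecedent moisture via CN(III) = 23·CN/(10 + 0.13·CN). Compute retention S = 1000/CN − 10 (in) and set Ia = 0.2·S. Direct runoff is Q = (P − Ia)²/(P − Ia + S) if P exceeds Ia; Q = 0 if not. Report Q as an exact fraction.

Q = 904140444769/98873123350 in ≈ 9.144 in

CN(III) from CN(II)=83: (23·83)/(10 + 0.13·83) = 190900/2079 ≈ 91.823
S = 1000/(190900/2079) − 10 = 1700/1909 in ≈ 0.891 in
Ia = 0.2S: 0.2·0.891 = 0.178 in (exactly 340/1909)
Excess rainfall: 10.140 − 0.178 = 9.962 in; P > Ia so Q > 0
Q: (950863/95450)² ÷ (1035863/95450) = 904140444769/98873123350 in (≈ 9.144 in)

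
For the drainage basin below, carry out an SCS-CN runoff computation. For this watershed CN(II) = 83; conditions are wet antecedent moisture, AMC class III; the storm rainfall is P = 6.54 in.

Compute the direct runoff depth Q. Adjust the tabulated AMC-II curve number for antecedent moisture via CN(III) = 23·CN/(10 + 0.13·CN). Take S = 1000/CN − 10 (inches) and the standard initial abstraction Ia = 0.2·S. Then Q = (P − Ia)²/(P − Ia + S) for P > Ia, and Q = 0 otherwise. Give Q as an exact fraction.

CN(III) from CN(II)=83: (23·83)/(10 + 0.13·83) = 190900/2079 ≈ 91.823
Retention S: 1000/CN − 10 with CN=91.823 → S = 1700/1909 ≈ 0.891 in
Ia = 0.2·(1700/1909) = 340/1909 in ≈ 0.178 in
P − Ia = 6.540 − 0.178 = 607243/95450 ≈ 6.362 in (> 0, runoff occurs)
Runoff Q = (P−Ia)²/(P−Ia+S) = (6.362)²/(6.362+0.891) = 368744061049/66074594350 ≈ 5.581 in

Q = 368744061049/66074594350 in ≈ 5.581 in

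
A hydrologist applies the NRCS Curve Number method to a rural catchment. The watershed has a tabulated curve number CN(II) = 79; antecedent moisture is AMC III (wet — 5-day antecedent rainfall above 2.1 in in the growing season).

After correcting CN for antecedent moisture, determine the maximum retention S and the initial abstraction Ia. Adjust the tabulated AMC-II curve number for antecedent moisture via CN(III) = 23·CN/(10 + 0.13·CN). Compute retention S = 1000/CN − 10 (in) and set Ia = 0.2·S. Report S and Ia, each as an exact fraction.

S = 2100/1817 in ≈ 1.156 in; Ia = 420/1817 in ≈ 0.231 in

Wet (AMC III): CN(III) = 23·79/(10 + 0.13·79) = 1817/(2027/100) = 181700/2027 ≈ 89.640
S = 1000/(181700/2027) − 10 = 2100/1817 in ≈ 1.156 in
Ia = 0.2·(2100/1817) = 420/1817 in ≈ 0.231 in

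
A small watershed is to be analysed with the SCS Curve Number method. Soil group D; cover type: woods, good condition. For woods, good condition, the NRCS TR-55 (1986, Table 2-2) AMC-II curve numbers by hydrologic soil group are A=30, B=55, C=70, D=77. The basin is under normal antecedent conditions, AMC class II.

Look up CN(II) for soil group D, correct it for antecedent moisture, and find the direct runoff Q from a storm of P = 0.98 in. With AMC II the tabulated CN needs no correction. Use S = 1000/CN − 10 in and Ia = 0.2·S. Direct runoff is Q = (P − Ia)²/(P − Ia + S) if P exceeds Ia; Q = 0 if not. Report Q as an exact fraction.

NRCS table: woods, good condition, soil group D → CN(II) = 77
CN(II) = 77; AMC II needs no correction.
Retention S: 1000/CN − 10 with CN=77.000 → S = 230/77 ≈ 2.987 in
Ia = 0.2S: 0.2·2.987 = 0.597 in (exactly 46/77)
Since P=0.980 > Ia=0.597: effective rainfall P−Ia = 1473/3850 in
Runoff Q = (P−Ia)²/(P−Ia+S) = (0.383)²/(0.383+2.987) = 2169729/49946050 ≈ 0.043 in

Q = 2169729/49946050 in ≈ 0.043 in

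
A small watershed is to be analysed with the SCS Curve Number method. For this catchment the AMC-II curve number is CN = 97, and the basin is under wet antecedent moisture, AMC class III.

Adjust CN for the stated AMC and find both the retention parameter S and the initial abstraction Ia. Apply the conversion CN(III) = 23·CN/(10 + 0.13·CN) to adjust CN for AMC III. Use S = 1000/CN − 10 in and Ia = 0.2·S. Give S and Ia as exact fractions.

CN(III) from CN(II)=97: (23·97)/(10 + 0.13·97) = 223100/2261 ≈ 98.673
Max retention: S = 1000/(223100/2261) − 10 = 300/2231 in (≈ 0.134 in)
Ia = 0.2S: 0.2·0.134 = 0.027 in (exactly 60/2231)

S = 300/2231 in ≈ 0.134 in; Ia = 60/2231 in ≈ 0.027 in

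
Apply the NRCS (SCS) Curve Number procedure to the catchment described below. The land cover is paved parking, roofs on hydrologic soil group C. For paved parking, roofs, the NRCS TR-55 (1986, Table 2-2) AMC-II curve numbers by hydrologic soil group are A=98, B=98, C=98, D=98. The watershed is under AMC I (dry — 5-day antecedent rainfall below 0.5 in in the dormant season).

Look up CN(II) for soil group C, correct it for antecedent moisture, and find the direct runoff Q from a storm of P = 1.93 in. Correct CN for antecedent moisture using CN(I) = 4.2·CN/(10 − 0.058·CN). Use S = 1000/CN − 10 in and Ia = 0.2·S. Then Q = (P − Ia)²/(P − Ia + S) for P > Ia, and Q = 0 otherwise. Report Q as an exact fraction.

Q = 35568828409/24551631300 in ≈ 1.449 in

NRCS table: paved parking, roofs, soil group C → CN(II) = 98
CN(I) from CN(II)=98: (4.2·98)/(10 − 0.058·98) = 102900/1079 ≈ 95.366
Max retention: S = 1000/(102900/1079) − 10 = 500/1029 in (≈ 0.486 in)
Ia = 0.2S: 0.2·0.486 = 0.097 in (exactly 100/1029)
P − Ia = 1.930 − 0.097 = 188597/102900 ≈ 1.833 in (> 0, runoff occurs)
Q = (188597/102900)²/((188597/102900) + 500/1029) = (35568828409/10588410000)/(238597/102900) = 35568828409/24551631300 in ≈ 1.449 in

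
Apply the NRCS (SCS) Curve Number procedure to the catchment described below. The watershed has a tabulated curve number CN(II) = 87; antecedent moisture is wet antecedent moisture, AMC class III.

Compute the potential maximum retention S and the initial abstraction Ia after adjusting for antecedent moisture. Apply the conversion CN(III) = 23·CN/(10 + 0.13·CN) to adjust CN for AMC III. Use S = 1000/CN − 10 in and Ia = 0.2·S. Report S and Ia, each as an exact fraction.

Wet (AMC III): CN(III) = 23·87/(10 + 0.13·87) = 2001/(2131/100) = 200100/2131 ≈ 93.900
S = 1000/(200100/2131) − 10 = 1300/2001 in ≈ 0.650 in
Ia = 0.2S: 0.2·0.650 = 0.130 in (exactly 260/2001)

S = 1300/2001 in ≈ 0.650 in; Ia = 260/2001 in ≈ 0.130 in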